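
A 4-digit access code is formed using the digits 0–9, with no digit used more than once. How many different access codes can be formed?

5040

Choose and order 4 of the 10 symbols: the first digit has 10 options, the next 9, then 8, 7.
10 × 9 × 8 × 7 = 5040.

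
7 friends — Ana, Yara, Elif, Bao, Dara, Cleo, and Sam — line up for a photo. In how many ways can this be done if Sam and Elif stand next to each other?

1440

Treat {Sam, Elif} as a single unit. There are 6 units to order, and the pair itself can be ordered 2 ways.
So the count is 2·(6)! = 1440.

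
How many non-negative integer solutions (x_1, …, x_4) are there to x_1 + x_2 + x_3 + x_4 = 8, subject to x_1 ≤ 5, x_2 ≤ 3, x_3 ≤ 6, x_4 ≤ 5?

By stars and bars, unrestricted non-negative solutions to x_1+…+x_4 = 8 number C(8+3,3) = 165.
Subtract solutions that violate a single cap (substitute x_i' = x_i − (cap_i+1)): x_1 ≥ 6 gives C(5,3) = 10; x_2 ≥ 4 gives C(7,3) = 35; x_3 ≥ 7 gives C(4,3) = 4; x_4 ≥ 6 gives C(5,3) = 10. Together 59.
No two caps can be exceeded simultaneously, so the pair terms are all 0.
By inclusion–exclusion the count is 165 − 59 + 0 = 106.

106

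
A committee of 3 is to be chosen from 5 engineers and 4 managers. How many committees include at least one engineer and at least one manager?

Unrestricted: C(9,3) = 84 ways to pick any 3 of the 9.
Selections missing a whole group: no engineers → C(4,3) = 4; no managers → C(5,3) = 10.
Both groups omitted at once is impossible, so 84 − 14 = 70.

70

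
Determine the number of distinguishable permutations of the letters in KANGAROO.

The 8 letters of KANGAROO have repeats: A appearing twice and O appearing twice.
So there are 8! / (2!·2!) = 10080 distinguishable arrangements.

10080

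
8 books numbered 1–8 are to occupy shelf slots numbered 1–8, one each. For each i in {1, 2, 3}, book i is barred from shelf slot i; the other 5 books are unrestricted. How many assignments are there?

27240

Let Aᵢ (for i ∈ {1, 2, 3}) be the placements that put book i in its forbidden shelf slot. Any j of these fix j positions, leaving (8−j)! ways to fill the rest, and there are C(3,j) ways to pick which j.
By inclusion–exclusion, the number of valid placements is Σ_{j=0}^{3} (−1)^j C(3,j)·(8−j)!.
Computing: 40320 − 15120 + 2160 − 120 = 27240.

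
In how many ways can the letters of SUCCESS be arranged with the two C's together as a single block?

120

Treat the 2 copies of C as a single block. The multiset to arrange is then {CC, E, S, S, S, U}, 6 items in all.
That gives (6)!/(3!) = 120 arrangements.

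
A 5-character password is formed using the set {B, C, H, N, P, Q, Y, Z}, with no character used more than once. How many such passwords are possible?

6720

This is a permutation of 5 out of 8: P(8,5) = 8!/3!.
That product is 8 × 7 × 6 × 5 × 4 = 6720.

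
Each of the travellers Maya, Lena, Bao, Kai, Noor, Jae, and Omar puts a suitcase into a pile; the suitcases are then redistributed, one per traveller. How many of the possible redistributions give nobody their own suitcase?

1854

This is the derangement count D_7: permutations of 7 items with no fixed point.
By inclusion–exclusion this is Σ_{j=0}^{7} (−1)^j C(7,j)·(7−j)!.
Computing: 5040 − 5040 + 2520 − 840 + 210 − 42 + 7 − 1 = 1854.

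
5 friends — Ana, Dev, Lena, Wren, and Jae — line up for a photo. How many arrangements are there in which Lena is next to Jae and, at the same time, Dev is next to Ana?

Treat {Lena,Jae} as one block (2 orders) and {Dev,Ana} as another (2 orders).
That leaves 3 units to arrange: 2 × 2 × 3! = 4 × 6 = 24.

24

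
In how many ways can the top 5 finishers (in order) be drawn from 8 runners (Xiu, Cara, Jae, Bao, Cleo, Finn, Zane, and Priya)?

6720

This is an ordered selection of 5 from 8: P(8,5).
That gives 8 × 7 × 6 × 5 × 4 = 6720.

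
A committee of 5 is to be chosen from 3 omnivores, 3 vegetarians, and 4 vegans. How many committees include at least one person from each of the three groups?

Total 5-person selections from all 10: C(10,5) = 252.
Selections missing a whole group: no omnivores → C(7,5) = 21; no vegetarians → C(7,5) = 21; no vegans → C(6,5) = 6.
Add back selections omitting two groups (i.e. drawn from a single group): C(3,5) + C(3,5) + C(4,5) = 0.
By inclusion–exclusion: 252 − 48 + 0 = 204.

204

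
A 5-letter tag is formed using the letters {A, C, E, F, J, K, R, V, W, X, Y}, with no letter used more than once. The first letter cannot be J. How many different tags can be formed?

The first letter has 11−1 = 10 choices (anything except J).
The remaining 4 letters are filled from the other 10 symbols without repetition: 10 × 9 × 8 × 7 = 5040.
Total: 10 × 5040 = 50400.

50400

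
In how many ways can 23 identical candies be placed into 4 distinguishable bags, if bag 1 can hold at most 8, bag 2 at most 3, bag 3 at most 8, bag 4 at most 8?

34

Without the upper bounds there are C(26,3) = 2600 ways to split 23 among 4 bags.
Subtract solutions that violate a single cap (substitute x_i' = x_i − (cap_i+1)): x_1 ≥ 9 gives C(17,3) = 680; x_2 ≥ 4 gives C(22,3) = 1540; x_3 ≥ 9 gives C(17,3) = 680; x_4 ≥ 9 gives C(17,3) = 680. Together 3580.
Add back pairs where two caps are both exceeded: 286 + 56 + 56 + 286 + 286 + 56 = 1026.
Subtract triples: 4 + 4 + 0 + 4 = 12.
By inclusion–exclusion the count is 2600 − 3580 + 1026 − 12 = 34.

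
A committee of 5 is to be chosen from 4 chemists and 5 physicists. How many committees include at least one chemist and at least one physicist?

Unrestricted: C(9,5) = 126 ways to pick any 5 of the 9.
Subtract selections that omit an entire group: no chemists → C(5,5) = 1; no physicists → C(4,5) = 0.
Both groups omitted at once is impossible, so 126 − 1 = 125.

125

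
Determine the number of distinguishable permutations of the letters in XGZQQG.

180

The 6 letters of XGZQQG have repeats: G appearing twice and Q appearing twice.
Dividing 6! = 720 by 2!·2! = 4 for the repeated letters gives 180.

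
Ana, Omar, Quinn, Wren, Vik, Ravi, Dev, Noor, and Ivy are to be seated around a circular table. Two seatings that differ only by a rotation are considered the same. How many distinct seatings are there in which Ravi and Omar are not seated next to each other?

All circular seatings of 9 people number (8)! = 40320.
Those with Ravi next to Omar: fuse the pair into one unit and seat 8 units around a circle — 2·(7)! = 10080.
Subtracting, 40320 − 10080 = 30240.

30240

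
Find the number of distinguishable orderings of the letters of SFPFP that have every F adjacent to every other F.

Treat the 2 copies of F as a single block. The multiset to arrange is then {FF, P, P, S}, 4 items in all.
That gives (4)!/(2!) = 12 arrangements.

12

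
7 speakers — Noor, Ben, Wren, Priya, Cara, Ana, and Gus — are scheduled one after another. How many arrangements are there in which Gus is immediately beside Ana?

1440

Treat {Gus, Ana} as a single unit. There are 6 units to order, and the pair itself can be ordered 2 ways.
That gives 2 × 6! = 2 × 720 = 1440.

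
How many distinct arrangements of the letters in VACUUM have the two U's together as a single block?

120

Treat the 2 copies of U as a single block. The multiset to arrange is then {UU, A, C, M, V}, 5 items in all.
All 5 items are distinct, so there are (5)! = 120 arrangements.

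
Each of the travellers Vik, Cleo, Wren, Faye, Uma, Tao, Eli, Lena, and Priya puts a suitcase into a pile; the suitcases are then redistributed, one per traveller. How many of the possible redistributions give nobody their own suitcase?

Count assignments avoiding every fixed point. For any j of the 9 travellers fixed to their own suitcase, the other 9−j can be arranged in (9−j)! ways.
By inclusion–exclusion this is Σ_{j=0}^{9} (−1)^j C(9,j)·(9−j)!.
Computing: 362880 − 362880 + 181440 − 60480 + 15120 − 3024 + 504 − 72 + 9 − 1 = 133496.

133496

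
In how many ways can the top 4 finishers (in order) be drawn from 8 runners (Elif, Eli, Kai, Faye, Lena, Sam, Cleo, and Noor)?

There are 8 choices for 1st place, 7 for 2nd, and so on down to 5 for position 4.
That gives 8 × 7 × 6 × 5 = 1680.

1680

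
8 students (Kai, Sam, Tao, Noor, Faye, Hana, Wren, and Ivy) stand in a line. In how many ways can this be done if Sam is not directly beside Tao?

Of the 8! = 40320 arrangements, those with Sam and Tao adjacent number 2 × 7! = 10080 (treat the pair as a block with 2 internal orders).
Complementary counting: 40320 − 10080 = 30240.

30240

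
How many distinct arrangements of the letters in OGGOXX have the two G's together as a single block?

30

Treat the 2 copies of G as a single block. The multiset to arrange is then {GG, O, O, X, X}, 5 items in all.
That gives (5)!/(2!·2!) = 30 arrangements.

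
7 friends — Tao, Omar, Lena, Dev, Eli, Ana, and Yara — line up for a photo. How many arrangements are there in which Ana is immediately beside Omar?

Place the 5 others and the Ana-Omar pair as 6 objects in a line; the pair has 2 internal arrangements.
So the count is 2·(6)! = 1440.

1440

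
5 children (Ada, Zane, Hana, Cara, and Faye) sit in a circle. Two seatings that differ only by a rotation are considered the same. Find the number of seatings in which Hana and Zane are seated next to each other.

Treat {Hana, Zane} as one unit (2 internal orders) and seat the resulting 4 units around the table: (3)! circular arrangements.
So 2 × (3)! = 2 × 6 = 12.

12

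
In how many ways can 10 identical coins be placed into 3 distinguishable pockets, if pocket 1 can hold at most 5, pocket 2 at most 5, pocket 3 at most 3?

Without the upper bounds there are C(12,2) = 66 ways to split 10 among 3 pockets.
Subtract solutions that violate a single cap (substitute x_i' = x_i − (cap_i+1)): x_1 ≥ 6 gives C(6,2) = 15; x_2 ≥ 6 gives C(6,2) = 15; x_3 ≥ 4 gives C(8,2) = 28. Together 58.
Add back pairs where two caps are both exceeded: 0 + 1 + 1 = 2.
By inclusion–exclusion the count is 66 − 58 + 2 = 10.

10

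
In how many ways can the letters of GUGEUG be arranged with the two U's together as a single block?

20

Treat the 2 copies of U as a single block. The multiset to arrange is then {UU, E, G, G, G}, 5 items in all.
That gives (5)!/(3!) = 20 arrangements.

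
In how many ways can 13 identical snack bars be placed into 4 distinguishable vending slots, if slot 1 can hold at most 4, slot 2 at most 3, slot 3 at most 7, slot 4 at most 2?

19

Ignoring the caps, the number of non-negative solutions to x_1+…+x_4 = 13 is C(16,3) = 560.
Subtract solutions that violate a single cap (substitute x_i' = x_i − (cap_i+1)): x_1 ≥ 5 gives C(11,3) = 165; x_2 ≥ 4 gives C(12,3) = 220; x_3 ≥ 8 gives C(8,3) = 56; x_4 ≥ 3 gives C(13,3) = 286. Together 727.
Add back pairs where two caps are both exceeded: 35 + 1 + 56 + 4 + 84 + 10 = 190.
Subtract triples: 0 + 4 + 0 + 0 = 4.
By inclusion–exclusion the count is 560 − 727 + 190 − 4 = 19.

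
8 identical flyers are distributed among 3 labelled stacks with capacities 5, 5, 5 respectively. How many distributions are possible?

Ignoring the caps, the number of non-negative solutions to x_1+…+x_3 = 8 is C(10,2) = 45.
Subtract solutions that violate a single cap (substitute x_i' = x_i − (cap_i+1)): x_1 ≥ 6 gives C(4,2) = 6; x_2 ≥ 6 gives C(4,2) = 6; x_3 ≥ 6 gives C(4,2) = 6. Together 18.
No two caps can be exceeded simultaneously, so the pair terms are all 0.
By inclusion–exclusion the count is 45 − 18 + 0 = 27.

27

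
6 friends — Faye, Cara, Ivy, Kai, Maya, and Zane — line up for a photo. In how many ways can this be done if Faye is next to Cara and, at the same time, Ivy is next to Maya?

96

Treat {Faye,Cara} as one block (2 orders) and {Ivy,Maya} as another (2 orders).
That leaves 4 units to arrange: 2 × 2 × 4! = 4 × 24 = 96.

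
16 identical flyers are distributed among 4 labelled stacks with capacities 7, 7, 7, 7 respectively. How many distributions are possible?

315

By stars and bars, unrestricted non-negative solutions to x_1+…+x_4 = 16 number C(16+3,3) = 969.
Subtract solutions that violate a single cap (substitute x_i' = x_i − (cap_i+1)): x_1 ≥ 8 gives C(11,3) = 165; x_2 ≥ 8 gives C(11,3) = 165; x_3 ≥ 8 gives C(11,3) = 165; x_4 ≥ 8 gives C(11,3) = 165. Together 660.
Add back pairs where two caps are both exceeded: 1 + 1 + 1 + 1 + 1 + 1 = 6.
By inclusion–exclusion the count is 969 − 660 + 6 = 315.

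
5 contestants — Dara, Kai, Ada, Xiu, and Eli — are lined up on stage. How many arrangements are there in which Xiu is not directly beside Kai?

There are 5! = 120 arrangements in all. If Xiu and Kai are adjacent, merging them into one block gives 2·(4)! = 48 arrangements.
So 120 − 48 = 72 arrangements keep them apart.

72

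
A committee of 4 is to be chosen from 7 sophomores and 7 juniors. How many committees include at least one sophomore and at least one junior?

Unrestricted: C(14,4) = 1001 ways to pick any 4 of the 14.
Selections missing a whole group: no sophomores → C(7,4) = 35; no juniors → C(7,4) = 35.
Both groups omitted at once is impossible, so 1001 − 70 = 931.

931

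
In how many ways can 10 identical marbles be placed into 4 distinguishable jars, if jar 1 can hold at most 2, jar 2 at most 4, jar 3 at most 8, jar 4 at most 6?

97

By stars and bars, unrestricted non-negative solutions to x_1+…+x_4 = 10 number C(10+3,3) = 286.
Subtract solutions that violate a single cap (substitute x_i' = x_i − (cap_i+1)): x_1 ≥ 3 gives C(10,3) = 120; x_2 ≥ 5 gives C(8,3) = 56; x_3 ≥ 9 gives C(4,3) = 4; x_4 ≥ 7 gives C(6,3) = 20. Together 200.
Add back pairs where two caps are both exceeded: 10 + 0 + 1 + 0 + 0 + 0 = 11.
By inclusion–exclusion the count is 286 − 200 + 11 = 97.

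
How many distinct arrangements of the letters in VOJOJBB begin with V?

Fix V in the first position and arrange the remaining 6 letters.
Those 6 letters have B appearing twice, J appearing twice, and O appearing twice, giving (6)!/(2!·2!·2!) = 90.

90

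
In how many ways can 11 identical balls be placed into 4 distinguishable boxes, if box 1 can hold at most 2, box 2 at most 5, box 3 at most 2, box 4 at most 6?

By stars and bars, unrestricted non-negative solutions to x_1+…+x_4 = 11 number C(11+3,3) = 364.
Subtract solutions that violate a single cap (substitute x_i' = x_i − (cap_i+1)): x_1 ≥ 3 gives C(11,3) = 165; x_2 ≥ 6 gives C(8,3) = 56; x_3 ≥ 3 gives C(11,3) = 165; x_4 ≥ 7 gives C(7,3) = 35. Together 421.
Add back pairs where two caps are both exceeded: 10 + 56 + 4 + 10 + 0 + 4 = 84.
By inclusion–exclusion the count is 364 − 421 + 84 = 27.

27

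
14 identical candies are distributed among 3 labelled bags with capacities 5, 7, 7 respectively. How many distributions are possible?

21

Without the upper bounds there are C(16,2) = 120 ways to split 14 among 3 bags.
Subtract solutions that violate a single cap (substitute x_i' = x_i − (cap_i+1)): x_1 ≥ 6 gives C(10,2) = 45; x_2 ≥ 8 gives C(8,2) = 28; x_3 ≥ 8 gives C(8,2) = 28. Together 101.
Add back pairs where two caps are both exceeded: 1 + 1 + 0 = 2.
By inclusion–exclusion the count is 120 − 101 + 2 = 21.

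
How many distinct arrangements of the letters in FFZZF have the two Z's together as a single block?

Treat the 2 copies of Z as a single block. The multiset to arrange is then {ZZ, F, F, F}, 4 items in all.
That gives (4)!/(3!) = 4 arrangements.

4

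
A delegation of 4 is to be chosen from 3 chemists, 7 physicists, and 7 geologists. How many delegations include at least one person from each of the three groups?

1029

Unrestricted: C(17,4) = 2380 ways to pick any 4 of the 17.
Selections missing a whole group: no chemists → C(14,4) = 1001; no physicists → C(10,4) = 210; no geologists → C(10,4) = 210.
Add back selections omitting two groups (i.e. drawn from a single group): C(3,4) + C(7,4) + C(7,4) = 70.
By inclusion–exclusion: 2380 − 1421 + 70 = 1029.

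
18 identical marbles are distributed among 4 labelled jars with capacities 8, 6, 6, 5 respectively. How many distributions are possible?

114

Ignoring the caps, the number of non-negative solutions to x_1+…+x_4 = 18 is C(21,3) = 1330.
Subtract solutions that violate a single cap (substitute x_i' = x_i − (cap_i+1)): x_1 ≥ 9 gives C(12,3) = 220; x_2 ≥ 7 gives C(14,3) = 364; x_3 ≥ 7 gives C(14,3) = 364; x_4 ≥ 6 gives C(15,3) = 455. Together 1403.
Add back pairs where two caps are both exceeded: 10 + 10 + 20 + 35 + 56 + 56 = 187.
By inclusion–exclusion the count is 1330 − 1403 + 187 = 114.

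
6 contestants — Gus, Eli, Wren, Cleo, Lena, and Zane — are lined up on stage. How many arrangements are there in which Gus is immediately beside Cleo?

240

Place the 4 others and the Gus-Cleo pair as 5 objects in a line; the pair has 2 internal arrangements.
So the count is 2·(5)! = 240.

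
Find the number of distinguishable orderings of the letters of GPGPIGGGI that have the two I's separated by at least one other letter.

588

There are 9!/(5!·2!·2!) = 756 arrangements of GPGPIGGGI in total.
If the two I's are adjacent, glue them into one block, leaving 8 items to arrange: (8)!/(5!·2!) = 168 ways.
Subtracting, 756 − 168 = 588 arrangements keep the I's apart.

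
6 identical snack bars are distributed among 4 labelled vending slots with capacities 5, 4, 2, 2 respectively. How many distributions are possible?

By stars and bars, unrestricted non-negative solutions to x_1+…+x_4 = 6 number C(6+3,3) = 84.
Subtract solutions that violate a single cap (substitute x_i' = x_i − (cap_i+1)): x_1 ≥ 6 gives C(3,3) = 1; x_2 ≥ 5 gives C(4,3) = 4; x_3 ≥ 3 gives C(6,3) = 20; x_4 ≥ 3 gives C(6,3) = 20. Together 45.
Add back pairs where two caps are both exceeded: 0 + 0 + 0 + 0 + 0 + 1 = 1.
By inclusion–exclusion the count is 84 − 45 + 1 = 40.

40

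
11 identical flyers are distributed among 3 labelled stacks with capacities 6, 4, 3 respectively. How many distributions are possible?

6

Ignoring the caps, the number of non-negative solutions to x_1+…+x_3 = 11 is C(13,2) = 78.
Subtract solutions that violate a single cap (substitute x_i' = x_i − (cap_i+1)): x_1 ≥ 7 gives C(6,2) = 15; x_2 ≥ 5 gives C(8,2) = 28; x_3 ≥ 4 gives C(9,2) = 36. Together 79.
Add back pairs where two caps are both exceeded: 0 + 1 + 6 = 7.
By inclusion–exclusion the count is 78 − 79 + 7 = 6.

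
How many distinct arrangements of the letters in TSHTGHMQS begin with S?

Fix S in the first position and arrange the remaining 8 letters.
Those 8 letters have H appearing twice and T appearing twice, giving (8)!/(2!·2!) = 10080.

10080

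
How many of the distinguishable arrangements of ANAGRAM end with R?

Fix R in the last position and arrange the remaining 6 letters.
Those 6 letters have A appearing 3 times, giving (6)!/(3!) = 120.

120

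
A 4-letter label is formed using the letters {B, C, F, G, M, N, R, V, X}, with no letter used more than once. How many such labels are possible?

3024

This is a permutation of 4 out of 9: P(9,4) = 9!/5!.
9 × 8 × 7 × 6 = 3024.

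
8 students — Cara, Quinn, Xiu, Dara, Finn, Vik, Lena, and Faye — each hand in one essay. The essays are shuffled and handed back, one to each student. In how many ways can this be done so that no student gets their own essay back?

Count assignments avoiding every fixed point. For any j of the 8 students fixed to their own essay, the other 8−j can be arranged in (8−j)! ways.
By inclusion–exclusion this is Σ_{j=0}^{8} (−1)^j C(8,j)·(8−j)!.
Computing: 40320 − 40320 + 20160 − 6720 + 1680 − 336 + 56 − 8 + 1 = 14833.

14833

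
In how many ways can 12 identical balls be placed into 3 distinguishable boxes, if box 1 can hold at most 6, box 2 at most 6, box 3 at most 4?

15

Without the upper bounds there are C(14,2) = 91 ways to split 12 among 3 boxes.
Subtract solutions that violate a single cap (substitute x_i' = x_i − (cap_i+1)): x_1 ≥ 7 gives C(7,2) = 21; x_2 ≥ 7 gives C(7,2) = 21; x_3 ≥ 5 gives C(9,2) = 36. Together 78.
Add back pairs where two caps are both exceeded: 0 + 1 + 1 = 2.
By inclusion–exclusion the count is 91 − 78 + 2 = 15.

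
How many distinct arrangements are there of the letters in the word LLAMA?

LLAMA has 5 letters with A appearing twice and L appearing twice.
Dividing 5! = 120 by 2!·2! = 4 for the repeated letters gives 30.

30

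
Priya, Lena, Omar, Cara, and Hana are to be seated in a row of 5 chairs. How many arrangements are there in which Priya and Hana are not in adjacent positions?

72

Of the 5! = 120 arrangements, those with Priya and Hana adjacent number 2 × 4! = 48 (treat the pair as a block with 2 internal orders).
Complementary counting: 120 − 48 = 72.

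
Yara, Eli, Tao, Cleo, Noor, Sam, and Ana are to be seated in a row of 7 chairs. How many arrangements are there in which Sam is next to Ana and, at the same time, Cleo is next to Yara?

480

Treat {Sam,Ana} as one block (2 orders) and {Cleo,Yara} as another (2 orders).
That leaves 5 units to arrange: 2 × 2 × 5! = 4 × 120 = 480.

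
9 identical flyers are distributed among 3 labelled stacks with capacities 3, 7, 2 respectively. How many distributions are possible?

Ignoring the caps, the number of non-negative solutions to x_1+…+x_3 = 9 is C(11,2) = 55.
Subtract solutions that violate a single cap (substitute x_i' = x_i − (cap_i+1)): x_1 ≥ 4 gives C(7,2) = 21; x_2 ≥ 8 gives C(3,2) = 3; x_3 ≥ 3 gives C(8,2) = 28. Together 52.
Add back pairs where two caps are both exceeded: 0 + 6 + 0 = 6.
By inclusion–exclusion the count is 55 − 52 + 6 = 9.

9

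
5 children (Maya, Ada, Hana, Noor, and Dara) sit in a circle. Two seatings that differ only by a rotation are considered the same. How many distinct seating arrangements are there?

Fix one person's seat to break rotational symmetry; the remaining 4 people can be arranged in (4)! = 24 ways.

24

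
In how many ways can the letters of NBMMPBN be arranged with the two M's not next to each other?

450

Total arrangements of NBMMPBN: 7!/(2!·2!·2!) = 630.
Arrangements with the M's together: treat MM as one letter, giving (6)!/(2!·2!) = 180.
Subtracting, 630 − 180 = 450 arrangements keep the M's apart.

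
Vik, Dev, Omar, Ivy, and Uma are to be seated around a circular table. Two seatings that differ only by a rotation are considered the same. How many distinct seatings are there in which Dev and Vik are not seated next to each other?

All circular seatings of 5 people number (4)! = 24.
Seatings with Dev beside Vik: treat them as a block with 2 internal orders, giving 2 × (3)! = 12.
Subtracting, 24 − 12 = 12.

12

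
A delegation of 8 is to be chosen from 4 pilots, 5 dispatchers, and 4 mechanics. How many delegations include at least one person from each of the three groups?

1268

Total 8-person selections from all 13: C(13,8) = 1287.
Selections missing a whole group: no pilots → C(9,8) = 9; no dispatchers → C(8,8) = 1; no mechanics → C(9,8) = 9.
Add back selections omitting two groups (i.e. drawn from a single group): C(4,8) + C(5,8) + C(4,8) = 0.
By inclusion–exclusion: 1287 − 19 + 0 = 1268.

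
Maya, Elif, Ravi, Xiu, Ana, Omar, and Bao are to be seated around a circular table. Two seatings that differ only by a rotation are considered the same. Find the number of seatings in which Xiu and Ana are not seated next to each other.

480

Without the restriction there are (6)! = 720 seatings.
Seatings with Xiu beside Ana: treat them as a block with 2 internal orders, giving 2 × (5)! = 240.
Subtracting, 720 − 240 = 480.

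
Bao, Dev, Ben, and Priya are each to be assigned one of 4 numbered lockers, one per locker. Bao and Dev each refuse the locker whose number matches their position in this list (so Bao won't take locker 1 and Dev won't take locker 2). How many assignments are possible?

Let Aᵢ (for i ∈ {1, 2}) be the placements that put person i in their forbidden locker. Any j of these fix j positions, leaving (4−j)! ways to fill the rest, and there are C(2,j) ways to pick which j.
By inclusion–exclusion, the number of valid placements is Σ_{j=0}^{2} (−1)^j C(2,j)·(4−j)!.
Computing: 24 − 12 + 2 = 14.

14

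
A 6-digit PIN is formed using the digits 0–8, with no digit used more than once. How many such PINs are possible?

This is a permutation of 6 out of 9: P(9,6) = 9!/3!.
That product is 9 × 8 × 7 × 6 × 5 × 4 = 60480.

60480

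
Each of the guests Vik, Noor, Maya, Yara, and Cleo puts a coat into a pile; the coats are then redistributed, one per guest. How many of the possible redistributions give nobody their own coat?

44

This is the derangement count D_5: permutations of 5 items with no fixed point.
By inclusion–exclusion this is Σ_{j=0}^{5} (−1)^j C(5,j)·(5−j)!.
Computing: 120 − 120 + 60 − 20 + 5 − 1 = 44.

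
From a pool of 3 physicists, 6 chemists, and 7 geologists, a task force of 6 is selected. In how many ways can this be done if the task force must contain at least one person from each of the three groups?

6006

Unrestricted: C(16,6) = 8008 ways to pick any 6 of the 16.
Subtract selections that omit an entire group: no physicists → C(13,6) = 1716; no chemists → C(10,6) = 210; no geologists → C(9,6) = 84.
Add back selections omitting two groups (i.e. drawn from a single group): C(3,6) + C(6,6) + C(7,6) = 8.
By inclusion–exclusion: 8008 − 2010 + 8 = 6006.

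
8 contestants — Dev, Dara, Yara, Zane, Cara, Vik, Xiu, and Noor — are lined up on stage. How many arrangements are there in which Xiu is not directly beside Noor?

30240

Of the 8! = 40320 arrangements, those with Xiu and Noor adjacent number 2 × 7! = 10080 (treat the pair as a block with 2 internal orders).
So 40320 − 10080 = 30240 arrangements keep them apart.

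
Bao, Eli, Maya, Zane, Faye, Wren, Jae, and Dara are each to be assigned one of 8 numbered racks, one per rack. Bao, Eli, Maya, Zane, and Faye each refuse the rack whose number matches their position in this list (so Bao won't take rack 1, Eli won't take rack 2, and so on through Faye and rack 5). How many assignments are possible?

21234

Let Aᵢ (for 1 ≤ i ≤ 5) be the placements that put person i in their forbidden rack. Any j of these fix j positions, leaving (8−j)! ways to fill the rest, and there are C(5,j) ways to pick which j.
By inclusion–exclusion, the number of valid placements is Σ_{j=0}^{5} (−1)^j C(5,j)·(8−j)!.
Computing: 40320 − 25200 + 7200 − 1200 + 120 − 6 = 21234.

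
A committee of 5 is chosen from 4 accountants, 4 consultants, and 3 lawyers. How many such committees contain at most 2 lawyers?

434

Split by how many lawyers are chosen (0 through 2).
Sum: C(3,0)·C(8,5) + C(3,1)·C(8,4) + C(3,2)·C(8,3) = 56 + 210 + 168 = 434.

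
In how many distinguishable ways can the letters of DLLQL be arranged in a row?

20

DLLQL has 5 letters with L appearing 3 times.
So there are 5! / (3!) = 20 distinguishable arrangements.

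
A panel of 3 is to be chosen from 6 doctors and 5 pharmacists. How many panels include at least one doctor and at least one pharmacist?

135

Total 3-person selections from all 11: C(11,3) = 165.
Subtract selections that omit an entire group: no doctors → C(5,3) = 10; no pharmacists → C(6,3) = 20.
Both groups omitted at once is impossible, so 165 − 30 = 135.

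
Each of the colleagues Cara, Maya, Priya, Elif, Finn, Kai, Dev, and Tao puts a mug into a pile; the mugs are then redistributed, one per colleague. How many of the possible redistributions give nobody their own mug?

14833

This is the derangement count D_8: permutations of 8 items with no fixed point.
By inclusion–exclusion this is Σ_{j=0}^{8} (−1)^j C(8,j)·(8−j)!.
Computing: 40320 − 40320 + 20160 − 6720 + 1680 − 336 + 56 − 8 + 1 = 14833.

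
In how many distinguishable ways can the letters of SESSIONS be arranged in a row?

The 8 letters of SESSIONS have repeats: S appearing 4 times.
Dividing 8! = 40320 by 4! = 24 for the repeated letters gives 1680.

1680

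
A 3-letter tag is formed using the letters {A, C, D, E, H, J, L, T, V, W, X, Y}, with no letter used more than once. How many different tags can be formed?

1320

This is a permutation of 3 out of 12: P(12,3) = 12!/9!.
That product is 12 × 11 × 10 = 1320.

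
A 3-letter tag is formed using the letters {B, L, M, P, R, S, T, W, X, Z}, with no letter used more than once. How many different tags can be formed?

Choose and order 3 of the 10 symbols: the first letter has 10 options, the next 9, then 8.
10 × 9 × 8 = 720.

720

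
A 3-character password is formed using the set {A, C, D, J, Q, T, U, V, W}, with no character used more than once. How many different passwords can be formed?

This is a permutation of 3 out of 9: P(9,3) = 9!/6!.
9 × 8 × 7 = 504.

504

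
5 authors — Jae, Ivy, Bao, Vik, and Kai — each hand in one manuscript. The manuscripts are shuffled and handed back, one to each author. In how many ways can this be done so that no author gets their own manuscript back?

44

This is the derangement count D_5: permutations of 5 items with no fixed point.
By inclusion–exclusion this is Σ_{j=0}^{5} (−1)^j C(5,j)·(5−j)!.
Computing: 120 − 120 + 60 − 20 + 5 − 1 = 44.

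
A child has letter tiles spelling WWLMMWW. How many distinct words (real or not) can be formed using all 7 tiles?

The 7 letters of WWLMMWW have repeats: M appearing twice and W appearing 4 times.
So there are 7! / (4!·2!) = 105 distinguishable arrangements.

105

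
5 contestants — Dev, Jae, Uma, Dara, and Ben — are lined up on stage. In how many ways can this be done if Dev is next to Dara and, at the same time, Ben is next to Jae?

24

Treat {Dev,Dara} as one block (2 orders) and {Ben,Jae} as another (2 orders).
That leaves 3 units to arrange: 2 × 2 × 3! = 4 × 6 = 24.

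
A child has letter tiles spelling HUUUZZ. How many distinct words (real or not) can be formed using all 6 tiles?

60

Letter multiplicities in HUUUZZ: H×1, U×3, Z×2.
The number of distinct arrangements is 6!/(3!·2!) = 720/12 = 60.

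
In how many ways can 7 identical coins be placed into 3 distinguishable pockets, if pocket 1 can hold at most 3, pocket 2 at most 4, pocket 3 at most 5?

Without the upper bounds there are C(9,2) = 36 ways to split 7 among 3 pockets.
Subtract solutions that violate a single cap (substitute x_i' = x_i − (cap_i+1)): x_1 ≥ 4 gives C(5,2) = 10; x_2 ≥ 5 gives C(4,2) = 6; x_3 ≥ 6 gives C(3,2) = 3. Together 19.
No two caps can be exceeded simultaneously, so the pair terms are all 0.
By inclusion–exclusion the count is 36 − 19 + 0 = 17.

17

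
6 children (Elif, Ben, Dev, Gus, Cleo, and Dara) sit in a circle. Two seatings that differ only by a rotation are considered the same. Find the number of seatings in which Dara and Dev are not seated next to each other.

72

Without the restriction there are (5)! = 120 seatings.
Those with Dara next to Dev: fuse the pair into one unit and seat 5 units around a circle — 2·(4)! = 48.
Subtracting, 120 − 48 = 72.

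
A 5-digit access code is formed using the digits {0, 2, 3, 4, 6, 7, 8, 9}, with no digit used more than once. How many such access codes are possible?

This is a permutation of 5 out of 8: P(8,5) = 8!/3!.
That product is 8 × 7 × 6 × 5 × 4 = 6720.

6720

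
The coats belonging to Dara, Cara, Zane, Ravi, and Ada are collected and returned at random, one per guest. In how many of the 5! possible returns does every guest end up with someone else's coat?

44

Let Aᵢ be the assignments in which guest i gets their own coat. We want the size of the complement of A₁∪…∪A_5.
By inclusion–exclusion this is Σ_{j=0}^{5} (−1)^j C(5,j)·(5−j)!.
Computing: 120 − 120 + 60 − 20 + 5 − 1 = 44.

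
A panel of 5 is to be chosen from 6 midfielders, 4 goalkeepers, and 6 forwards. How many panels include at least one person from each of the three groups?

Unrestricted: C(16,5) = 4368 ways to pick any 5 of the 16.
Subtract selections that omit an entire group: no midfielders → C(10,5) = 252; no goalkeepers → C(12,5) = 792; no forwards → C(10,5) = 252.
Add back selections omitting two groups (i.e. drawn from a single group): C(6,5) + C(4,5) + C(6,5) = 12.
By inclusion–exclusion: 4368 − 1296 + 12 = 3084.

3084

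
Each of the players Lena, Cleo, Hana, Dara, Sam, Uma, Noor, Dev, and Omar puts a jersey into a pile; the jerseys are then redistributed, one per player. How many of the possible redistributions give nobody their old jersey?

133496

This is the derangement count D_9: permutations of 9 items with no fixed point.
By inclusion–exclusion this is Σ_{j=0}^{9} (−1)^j C(9,j)·(9−j)!.
Computing: 362880 − 362880 + 181440 − 60480 + 15120 − 3024 + 504 − 72 + 9 − 1 = 133496.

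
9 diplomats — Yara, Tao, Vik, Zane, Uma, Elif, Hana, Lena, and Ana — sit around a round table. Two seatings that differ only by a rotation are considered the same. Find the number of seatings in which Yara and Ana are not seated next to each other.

All circular seatings of 9 people number (8)! = 40320.
Seatings with Yara beside Ana: treat them as a block with 2 internal orders, giving 2 × (7)! = 10080.
Subtracting, 40320 − 10080 = 30240.

30240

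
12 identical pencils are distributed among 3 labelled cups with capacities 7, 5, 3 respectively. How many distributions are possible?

10

Without the upper bounds there are C(14,2) = 91 ways to split 12 among 3 cups.
Subtract solutions that violate a single cap (substitute x_i' = x_i − (cap_i+1)): x_1 ≥ 8 gives C(6,2) = 15; x_2 ≥ 6 gives C(8,2) = 28; x_3 ≥ 4 gives C(10,2) = 45. Together 88.
Add back pairs where two caps are both exceeded: 0 + 1 + 6 = 7.
By inclusion–exclusion the count is 91 − 88 + 7 = 10.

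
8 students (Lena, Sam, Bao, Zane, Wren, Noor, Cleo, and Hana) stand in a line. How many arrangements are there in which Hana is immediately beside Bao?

10080

Place the 6 others and the Hana-Bao pair as 7 objects in a line; the pair has 2 internal arrangements.
That gives 2 × 7! = 2 × 5040 = 10080.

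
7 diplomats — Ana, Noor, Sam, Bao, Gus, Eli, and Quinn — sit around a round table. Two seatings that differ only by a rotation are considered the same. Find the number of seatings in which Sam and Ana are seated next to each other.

240

Treat {Sam, Ana} as one unit (2 internal orders) and seat the resulting 6 units around the table: (5)! circular arrangements.
So 2 × (5)! = 2 × 120 = 240.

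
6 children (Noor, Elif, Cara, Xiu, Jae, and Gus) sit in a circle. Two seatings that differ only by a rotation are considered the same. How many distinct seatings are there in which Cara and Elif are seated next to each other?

Treat {Cara, Elif} as one unit (2 internal orders) and seat the resulting 5 units around the table: (4)! circular arrangements.
So 2 × (4)! = 2 × 24 = 48.

48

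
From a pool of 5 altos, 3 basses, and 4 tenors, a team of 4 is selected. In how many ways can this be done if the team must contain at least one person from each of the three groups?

270

Unrestricted: C(12,4) = 495 ways to pick any 4 of the 12.
Selections missing a whole group: no altos → C(7,4) = 35; no basses → C(9,4) = 126; no tenors → C(8,4) = 70.
Add back selections omitting two groups (i.e. drawn from a single group): C(5,4) + C(3,4) + C(4,4) = 6.
By inclusion–exclusion: 495 − 231 + 6 = 270.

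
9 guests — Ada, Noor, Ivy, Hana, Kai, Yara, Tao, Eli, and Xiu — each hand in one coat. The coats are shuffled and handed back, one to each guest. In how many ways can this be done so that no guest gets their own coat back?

Count assignments avoiding every fixed point. For any j of the 9 guests fixed to their own coat, the other 9−j can be arranged in (9−j)! ways.
By inclusion–exclusion this is Σ_{j=0}^{9} (−1)^j C(9,j)·(9−j)!.
Computing: 362880 − 362880 + 181440 − 60480 + 15120 − 3024 + 504 − 72 + 9 − 1 = 133496.

133496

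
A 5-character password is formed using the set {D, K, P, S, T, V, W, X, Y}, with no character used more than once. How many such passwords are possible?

With no repetition, fill the 5 characters in order: 9 choices, then 8, down to 5.
9 × 8 × 7 × 6 × 5 = 15120.

15120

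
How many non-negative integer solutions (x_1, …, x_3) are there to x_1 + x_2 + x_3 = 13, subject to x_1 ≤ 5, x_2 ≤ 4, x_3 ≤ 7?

By stars and bars, unrestricted non-negative solutions to x_1+…+x_3 = 13 number C(13+2,2) = 105.
Subtract solutions that violate a single cap (substitute x_i' = x_i − (cap_i+1)): x_1 ≥ 6 gives C(9,2) = 36; x_2 ≥ 5 gives C(10,2) = 45; x_3 ≥ 8 gives C(7,2) = 21. Together 102.
Add back pairs where two caps are both exceeded: 6 + 0 + 1 = 7.
By inclusion–exclusion the count is 105 − 102 + 7 = 10.

10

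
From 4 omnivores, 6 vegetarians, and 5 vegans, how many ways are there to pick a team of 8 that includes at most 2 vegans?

Split by how many vegans are chosen (0 through 2).
Sum: C(5,0)·C(10,8) + C(5,1)·C(10,7) + C(5,2)·C(10,6) = 45 + 600 + 2100 = 2745.

2745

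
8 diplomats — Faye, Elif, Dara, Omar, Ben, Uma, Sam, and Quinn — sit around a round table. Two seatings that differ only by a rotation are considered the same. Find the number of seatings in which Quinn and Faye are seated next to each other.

Treat {Quinn, Faye} as one unit (2 internal orders) and seat the resulting 7 units around the table: (6)! circular arrangements.
So 2 × (6)! = 2 × 720 = 1440.

1440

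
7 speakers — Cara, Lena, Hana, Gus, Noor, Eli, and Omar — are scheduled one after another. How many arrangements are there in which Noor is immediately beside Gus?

1440

Treat {Noor, Gus} as a single unit. There are 6 units to order, and the pair itself can be ordered 2 ways.
So the count is 2·(6)! = 1440.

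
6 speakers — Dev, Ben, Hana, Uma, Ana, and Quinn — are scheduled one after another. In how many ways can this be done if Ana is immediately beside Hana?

Glue Ana and Hana into one block (2 internal orders), leaving 5 units to arrange in a row.
So the count is 2·(5)! = 240.

240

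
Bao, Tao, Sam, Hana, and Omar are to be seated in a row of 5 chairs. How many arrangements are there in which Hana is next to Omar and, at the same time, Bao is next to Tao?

Treat {Hana,Omar} as one block (2 orders) and {Bao,Tao} as another (2 orders).
That leaves 3 units to arrange: 2 × 2 × 3! = 4 × 6 = 24.

24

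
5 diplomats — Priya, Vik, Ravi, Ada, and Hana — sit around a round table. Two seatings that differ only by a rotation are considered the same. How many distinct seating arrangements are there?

Fix one person's seat to break rotational symmetry; the remaining 4 people can be arranged in (4)! = 24 ways.

24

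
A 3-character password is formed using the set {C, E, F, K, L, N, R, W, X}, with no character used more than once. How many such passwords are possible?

Choose and order 3 of the 9 symbols: the first character has 9 options, the next 8, then 7.
That product is 9 × 8 × 7 = 504.

504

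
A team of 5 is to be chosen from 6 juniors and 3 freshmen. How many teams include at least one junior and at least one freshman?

120

With no constraint there are C(9,5) = 126 possible selections.
Subtract selections that omit an entire group: no juniors → C(3,5) = 0; no freshmen → C(6,5) = 6.
Both groups omitted at once is impossible, so 126 − 6 = 120.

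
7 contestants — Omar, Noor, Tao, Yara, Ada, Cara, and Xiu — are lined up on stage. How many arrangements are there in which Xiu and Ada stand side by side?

1440

Place the 5 others and the Xiu-Ada pair as 6 objects in a line; the pair has 2 internal arrangements.
That gives 2 × 6! = 2 × 720 = 1440.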